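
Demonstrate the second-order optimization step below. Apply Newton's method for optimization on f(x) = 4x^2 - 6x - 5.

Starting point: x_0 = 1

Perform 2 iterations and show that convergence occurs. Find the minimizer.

f(x) = 4x^2 - 6x - 5, f'(x) = 8x + (-6), f''(x) = 8
Step 1: f'(1) = 2, x_1 = 1 - 2/8 = 3/4
Step 2: f'(3/4) = 0, x_2 = 3/4 (converged)
Newton's method converges in 1 step for quadratics.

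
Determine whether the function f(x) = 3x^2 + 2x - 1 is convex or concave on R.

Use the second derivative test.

f(x) = 3x^2 + 2x - 1
f'(x) = 6x + 2
f''(x) = 6
Since f''(x) = 6 > 0 for all x, f is convex on R.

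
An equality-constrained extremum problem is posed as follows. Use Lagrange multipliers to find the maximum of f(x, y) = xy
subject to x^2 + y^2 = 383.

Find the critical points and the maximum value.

Lagrange conditions: y = 2*lambda*x and x = 2*lambda*y
If x = 0 then y = 0, violating the constraint, so x, y != 0.
Dividing: y/x = x/y => x^2 = y^2 => y = x or y = -x
Constraint: 2x^2 = 383 => x^2 = 383/2 => x = +/-sqrt(383/2)
Critical points: (sqrt(383/2), sqrt(383/2)), (-sqrt(383/2), -sqrt(383/2)), (sqrt(383/2), -sqrt(383/2)), (-sqrt(383/2), sqrt(383/2))
  y = x:  xy = x^2 = 383/2  at (sqrt(383/2), sqrt(383/2)) and (-sqrt(383/2), -sqrt(383/2))
  y = -x: xy = -x^2 = -383/2 at (sqrt(383/2), -sqrt(383/2)) and (-sqrt(383/2), sqrt(383/2))
Maximum xy = 383/2 at (sqrt(383/2), sqrt(383/2)) and (-sqrt(383/2), -sqrt(383/2))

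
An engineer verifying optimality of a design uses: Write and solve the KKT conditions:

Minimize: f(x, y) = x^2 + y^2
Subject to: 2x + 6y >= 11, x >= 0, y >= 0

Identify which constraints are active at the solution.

KKT conditions for min x^2 + y^2 s.t. 2x + 6y >= 11, x >= 0, y >= 0:
Stationarity: 2x = mu*2 + mu_x, 2y = mu*6 + mu_y, with mu, mu_x, mu_y >= 0
Complementary slackness: mu*(2x + 6y - 11) = 0, mu_x*x = 0, mu_y*y = 0
(0, 0) is infeasible (2*0 + 6*0 < 11), so if mu = 0 stationarity would force x = mu_x/2 >= 0, y = mu_y/2 >= 0 with mu_x*x = mu_y*y = 0, i.e. x = y = 0: contradiction. Hence mu > 0 and 2x + 6y = 11 is active.
Try x > 0, y > 0 (so mu_x = mu_y = 0): x = 2*mu/2, y = 6*mu/2
Substitute: 2*(2*mu/2) + 6*(6*mu/2) = 11
  mu*40/2 = 11 => mu = 11/20
x* = 11/20 > 0, y* = 33/20 > 0, consistent with mu_x = mu_y = 0.
f is convex and the constraints are linear, so this KKT point is the global minimum.
f* = 121/40
Active constraints: 2x + 6y >= 11 (holds with equality, mu = 11/20 > 0); x >= 0 and y >= 0 are inactive (mu_x = mu_y = 0).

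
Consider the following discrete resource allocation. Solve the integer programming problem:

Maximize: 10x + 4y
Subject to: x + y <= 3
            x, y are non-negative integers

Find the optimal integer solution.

Objective: 10x + 4y, constraint: x + y <= 3
Coefficient of x is 10 >= coefficient of y is 4, so allocate the entire budget to x.
Optimal: x = 3, y = 0, value = 30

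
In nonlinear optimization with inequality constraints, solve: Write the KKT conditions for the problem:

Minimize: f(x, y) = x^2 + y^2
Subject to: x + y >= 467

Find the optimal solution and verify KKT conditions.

KKT conditions for min x^2 + y^2 s.t. x + y >= 467:
Stationarity: 2x = mu, 2y = mu
So x = y = mu/2.
Complementary slackness: mu*(x + y - 467) = 0
Primal feasibility: x + y >= 467; dual feasibility: mu >= 0
If mu = 0 then x = y = 0, but 0 + 0 < 467 is infeasible, so the constraint is active.
Constraint active: x + y = 2*(mu/2) = 467 => mu = 467
x = y = 467/2, f = 218089/2
Verify: stationarity 2*(467/2) = 467 = mu; primal 467/2 + 467/2 = 467 >= 467; dual mu = 467 >= 0; complementary slackness 467*(467 - 467) = 0. All KKT conditions hold.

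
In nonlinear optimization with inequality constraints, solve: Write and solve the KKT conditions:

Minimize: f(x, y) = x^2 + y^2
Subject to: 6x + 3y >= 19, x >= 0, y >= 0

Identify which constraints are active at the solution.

KKT conditions for min x^2 + y^2 s.t. 6x + 3y >= 19, x >= 0, y >= 0:
Stationarity: 2x = mu*6 + mu_x, 2y = mu*3 + mu_y, with mu, mu_x, mu_y >= 0
Complementary slackness: mu*(6x + 3y - 19) = 0, mu_x*x = 0, mu_y*y = 0
(0, 0) is infeasible (6*0 + 3*0 < 19), so if mu = 0 stationarity would force x = mu_x/2 >= 0, y = mu_y/2 >= 0 with mu_x*x = mu_y*y = 0, i.e. x = y = 0: contradiction. Hence mu > 0 and 6x + 3y = 19 is active.
Try x > 0, y > 0 (so mu_x = mu_y = 0): x = 6*mu/2, y = 3*mu/2
Substitute: 6*(6*mu/2) + 3*(3*mu/2) = 19
  mu*45/2 = 19 => mu = 38/45
x* = 38/15 > 0, y* = 19/15 > 0, consistent with mu_x = mu_y = 0.
f is convex and the constraints are linear, so this KKT point is the global minimum.
f* = 361/45
Active constraints: 6x + 3y >= 19 (holds with equality, mu = 38/45 > 0); x >= 0 and y >= 0 are inactive (mu_x = mu_y = 0).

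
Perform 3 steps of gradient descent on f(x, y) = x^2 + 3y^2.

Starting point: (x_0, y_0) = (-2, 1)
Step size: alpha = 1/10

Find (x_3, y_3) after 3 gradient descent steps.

f(x,y) = x^2 + 3y^2
grad_x = 2x + 0y, grad_y = 6y + 0x
Step 1: grad = (-4, 6), (-8/5, 2/5)
Step 2: grad = (-16/5, 12/5), (-32/25, 4/25)
Step 3: grad = (-64/25, 24/25), (-128/125, 8/125)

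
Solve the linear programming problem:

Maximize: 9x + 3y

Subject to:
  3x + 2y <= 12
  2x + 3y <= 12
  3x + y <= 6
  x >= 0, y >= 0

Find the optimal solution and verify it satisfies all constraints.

Feasible vertices: (0, 0), (0, 4), (6/7, 24/7), (2, 0)
Objective 9x + 3y at each vertex:
  (0, 0): 0
  (0, 4): 12
  (6/7, 24/7): 18
  (2, 0): 18
Maximum is 18 at (6/7, 24/7).
Verify constraints at (x, y) = (6/7, 24/7):
  3*(6/7) + 2*(24/7) = 66/7 <= 12
  2*(6/7) + 3*(24/7) = 12 <= 12 (active)
  3*(6/7) + 1*(24/7) = 6 <= 6 (active)
  x = 6/7 >= 0, y = 24/7 >= 0. All constraints satisfied.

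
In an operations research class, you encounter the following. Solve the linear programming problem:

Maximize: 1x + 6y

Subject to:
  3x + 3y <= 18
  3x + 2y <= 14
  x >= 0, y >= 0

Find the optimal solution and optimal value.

Feasible vertices: (0, 0), (0, 6), (2, 4), (14/3, 0)
Objective 1x + 6y at each:
  (0, 0): 0
  (0, 6): 36
  (2, 4): 26
  (14/3, 0): 14/3
Maximum is 36 at (0, 6).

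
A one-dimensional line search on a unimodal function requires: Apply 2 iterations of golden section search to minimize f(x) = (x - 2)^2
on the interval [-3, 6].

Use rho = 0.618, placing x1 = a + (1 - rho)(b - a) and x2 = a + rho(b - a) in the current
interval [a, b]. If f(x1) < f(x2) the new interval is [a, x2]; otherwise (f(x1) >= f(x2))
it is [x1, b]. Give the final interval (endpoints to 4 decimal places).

Golden section search for min of f(x) = (x - 2)^2 on [-3, 6].
Each step: x1 = a + (1 - rho)(b - a), x2 = a + rho(b - a); if f(x1) < f(x2) keep [a, x2], otherwise keep [x1, b].
Step 1: [-3.0000, 6.0000], x1=0.4380 (f=2.4398), x2=2.5620 (f=0.3158); f(x1) > f(x2) => keep [0.4380, 6.0000]
Step 2: [0.4380, 6.0000], x1=2.5627 (f=0.3166), x2=3.8753 (f=3.5168); f(x1) < f(x2) => keep [0.4380, 3.8753]
Final interval: [0.4380, 3.8753]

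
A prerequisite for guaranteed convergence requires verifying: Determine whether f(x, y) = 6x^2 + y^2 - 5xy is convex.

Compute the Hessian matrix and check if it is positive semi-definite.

f(x,y) = 6x^2 + y^2 - 5xy
Hessian H = [[12, -5], [-5, 2]]
trace(H) = 14, det(H) = -1
Eigenvalues: (14 +/- sqrt(200)) / 2 = 14.07, -0.07107
Since not both eigenvalues positive, f is neither convex nor concave.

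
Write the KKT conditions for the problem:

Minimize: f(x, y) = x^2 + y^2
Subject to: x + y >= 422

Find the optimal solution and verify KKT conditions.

KKT conditions for min x^2 + y^2 s.t. x + y >= 422:
Stationarity: 2x = mu, 2y = mu
So x = y = mu/2.
Complementary slackness: mu*(x + y - 422) = 0
Primal feasibility: x + y >= 422; dual feasibility: mu >= 0
If mu = 0 then x = y = 0, but 0 + 0 < 422 is infeasible, so the constraint is active.
Constraint active: x + y = 2*(mu/2) = 422 => mu = 422
x = y = 211, f = 89042
Verify: stationarity 2*211 = 422 = mu; primal 211 + 211 = 422 >= 422; dual mu = 422 >= 0; complementary slackness 422*(422 - 422) = 0. All KKT conditions hold.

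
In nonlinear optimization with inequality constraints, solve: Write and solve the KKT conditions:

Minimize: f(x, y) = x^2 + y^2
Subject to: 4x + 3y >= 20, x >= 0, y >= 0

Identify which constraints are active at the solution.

KKT conditions for min x^2 + y^2 s.t. 4x + 3y >= 20, x >= 0, y >= 0:
Stationarity: 2x = mu*4 + mu_x, 2y = mu*3 + mu_y, with mu, mu_x, mu_y >= 0
Complementary slackness: mu*(4x + 3y - 20) = 0, mu_x*x = 0, mu_y*y = 0
(0, 0) is infeasible (4*0 + 3*0 < 20), so if mu = 0 stationarity would force x = mu_x/2 >= 0, y = mu_y/2 >= 0 with mu_x*x = mu_y*y = 0, i.e. x = y = 0: contradiction. Hence mu > 0 and 4x + 3y = 20 is active.
Try x > 0, y > 0 (so mu_x = mu_y = 0): x = 4*mu/2, y = 3*mu/2
Substitute: 4*(4*mu/2) + 3*(3*mu/2) = 20
  mu*25/2 = 20 => mu = 8/5
x* = 16/5 > 0, y* = 12/5 > 0, consistent with mu_x = mu_y = 0.
f is convex and the constraints are linear, so this KKT point is the global minimum.
f* = 16
Active constraints: 4x + 3y >= 20 (holds with equality, mu = 8/5 > 0); x >= 0 and y >= 0 are inactive (mu_x = mu_y = 0).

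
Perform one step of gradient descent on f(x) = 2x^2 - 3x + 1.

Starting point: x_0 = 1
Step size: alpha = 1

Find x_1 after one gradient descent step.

f(x) = 2x^2 - 3x + 1
f'(x) = 4x - 3
f'(1) = 4*1 + (-3) = 1
x_1 = x_0 - alpha * f'(x_0) = 1 - 1 * 1 = 0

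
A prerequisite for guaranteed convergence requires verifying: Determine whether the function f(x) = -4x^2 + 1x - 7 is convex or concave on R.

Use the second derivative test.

f(x) = -4x^2 + 1x - 7
f'(x) = -8x + 1
f''(x) = -8
Since f''(x) = -8 < 0 for all x, f is concave on R.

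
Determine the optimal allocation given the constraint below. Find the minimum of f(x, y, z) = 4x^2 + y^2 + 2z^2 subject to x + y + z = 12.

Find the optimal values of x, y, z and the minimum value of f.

Using Lagrange multipliers on f = 4x^2 + y^2 + 2z^2 with constraint x + y + z = 12:
Conditions: 2*4*x = lambda, 2*1*y = lambda, 2*2*z = lambda
So x = lambda/8, y = lambda/2, z = lambda/4
Substituting into constraint: lambda * (7/8) = 12
lambda = 96/7
x = 12/7, y = 48/7, z = 24/7
Minimum value = 576/7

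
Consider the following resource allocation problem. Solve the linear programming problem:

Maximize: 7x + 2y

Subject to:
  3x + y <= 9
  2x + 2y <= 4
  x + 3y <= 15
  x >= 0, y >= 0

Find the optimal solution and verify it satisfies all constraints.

Feasible vertices: (0, 0), (0, 2), (2, 0)
Objective 7x + 2y at each vertex:
  (0, 0): 0
  (0, 2): 4
  (2, 0): 14
Maximum is 14 at (2, 0).
Verify constraints at (x, y) = (2, 0):
  3*2 + 1*0 = 6 <= 9
  2*2 + 2*0 = 4 <= 4 (active)
  1*2 + 3*0 = 2 <= 15
  x = 2 >= 0, y = 0 >= 0. All constraints satisfied.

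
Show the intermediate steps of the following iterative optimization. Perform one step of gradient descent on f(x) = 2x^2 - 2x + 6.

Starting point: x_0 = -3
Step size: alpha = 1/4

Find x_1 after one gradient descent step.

f(x) = 2x^2 - 2x + 6
f'(x) = 4x - 2
f'(-3) = 4*-3 + (-2) = -14
x_1 = x_0 - alpha * f'(x_0) = -3 - 1/4 * -14 = 1/2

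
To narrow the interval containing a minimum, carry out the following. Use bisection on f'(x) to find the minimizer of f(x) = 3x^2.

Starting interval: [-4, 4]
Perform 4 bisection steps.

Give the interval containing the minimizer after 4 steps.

Finding critical point of f(x) = 3x^2 using bisection on f'(x) = 6x + 0.
f'(x) = 0 when x = 0.
Starting interval: [-4, 4]
Step 1: mid = 0, f'(mid) = 0, new interval = [0, 0]
Step 2: mid = 0, f'(mid) = 0, new interval = [0, 0]
Step 3: mid = 0, f'(mid) = 0, new interval = [0, 0]
Step 4: mid = 0, f'(mid) = 0, new interval = [0, 0]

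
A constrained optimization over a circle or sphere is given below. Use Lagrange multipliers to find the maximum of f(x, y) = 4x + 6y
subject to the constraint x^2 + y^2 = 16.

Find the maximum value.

Set up Lagrange conditions: grad f = lambda * grad g
  4 = 2*lambda*x
  6 = 2*lambda*y
From these: x/y = 4/6, so x = 4t, y = 6t for some t.
Substitute into constraint: (4t)^2 + (6t)^2 = 16
  t^2 * 52 = 16
  t = sqrt(16/52)
Maximum = 4*x + 6*y = (4^2 + 6^2)*t = 52 * sqrt(16/52) = sqrt(832)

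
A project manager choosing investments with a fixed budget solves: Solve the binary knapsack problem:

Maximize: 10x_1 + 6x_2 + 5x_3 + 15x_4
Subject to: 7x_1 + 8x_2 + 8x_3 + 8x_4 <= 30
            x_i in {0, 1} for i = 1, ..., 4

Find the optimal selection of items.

Items: item 1 (v=10, w=7), item 2 (v=6, w=8), item 3 (v=5, w=8), item 4 (v=15, w=8)
Capacity: 30
Checking all 16 subsets (w = total weight, v = total value):
  {}: w = 0, v = 0
  {1}: w = 7, v = 10
  {2}: w = 8, v = 6
  {3}: w = 8, v = 5
  {4}: w = 8, v = 15
  {1, 2}: w = 15, v = 16
  {1, 3}: w = 15, v = 15
  {1, 4}: w = 15, v = 25
  {2, 3}: w = 16, v = 11
  {2, 4}: w = 16, v = 21
  {3, 4}: w = 16, v = 20
  {1, 2, 3}: w = 23, v = 21
  {1, 2, 4}: w = 23, v = 31
  {1, 3, 4}: w = 23, v = 30
  {2, 3, 4}: w = 24, v = 26
  {1, 2, 3, 4}: w = 31 > 30, infeasible
Best feasible subset: items [1, 2, 4]
Total weight: 23 <= 30, total value: 31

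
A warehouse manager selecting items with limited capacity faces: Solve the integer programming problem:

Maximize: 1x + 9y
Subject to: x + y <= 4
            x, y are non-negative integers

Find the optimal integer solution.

Objective: 1x + 9y, constraint: x + y <= 4
Coefficient of y is 9 > coefficient of x is 1, so allocate the entire budget to y.
Optimal: x = 0, y = 4, value = 36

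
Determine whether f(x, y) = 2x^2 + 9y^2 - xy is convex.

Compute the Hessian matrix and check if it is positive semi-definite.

f(x,y) = 2x^2 + 9y^2 - xy
Hessian H = [[4, -1], [-1, 18]]
trace(H) = 22, det(H) = 71
Eigenvalues: (22 +/- sqrt(200)) / 2 = 18.07, 3.929
Since both eigenvalues > 0, f is convex.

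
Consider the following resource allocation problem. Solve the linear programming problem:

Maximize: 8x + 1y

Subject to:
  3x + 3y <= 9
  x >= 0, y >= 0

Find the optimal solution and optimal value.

The feasible region has vertices at [(0, 0), (3, 0), (0, 3)].
Checking objective 8x + 1y at each vertex:
  (0, 0): 8*0 + 1*0 = 0
  (3, 0): 8*3 + 1*0 = 24
  (0, 3): 8*0 + 1*3 = 3
Maximum is 24 at (3, 0).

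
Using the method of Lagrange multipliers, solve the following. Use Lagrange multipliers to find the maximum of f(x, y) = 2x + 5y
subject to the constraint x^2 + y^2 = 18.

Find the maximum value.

Set up Lagrange conditions: grad f = lambda * grad g
  2 = 2*lambda*x
  5 = 2*lambda*y
From these: x/y = 2/5, so x = 2t, y = 5t for some t.
Substitute into constraint: (2t)^2 + (5t)^2 = 18
  t^2 * 29 = 18
  t = sqrt(18/29)
Maximum = 2*x + 5*y = (2^2 + 5^2)*t = 29 * sqrt(18/29) = sqrt(522)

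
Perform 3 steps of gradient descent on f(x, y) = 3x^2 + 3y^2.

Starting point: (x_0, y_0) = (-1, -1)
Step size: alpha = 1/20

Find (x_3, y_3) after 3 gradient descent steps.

f(x,y) = 3x^2 + 3y^2
grad_x = 6x + 0y, grad_y = 6y + 0x
Step 1: grad = (-6, -6), (-7/10, -7/10)
Step 2: grad = (-21/5, -21/5), (-49/100, -49/100)
Step 3: grad = (-147/50, -147/50), (-343/1000, -343/1000)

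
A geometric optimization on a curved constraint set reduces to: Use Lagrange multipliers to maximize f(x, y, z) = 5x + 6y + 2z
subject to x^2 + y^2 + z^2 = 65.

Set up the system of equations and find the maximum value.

Lagrange conditions: 5 = 2*lambda*x, 6 = 2*lambda*y, 2 = 2*lambda*z
So x:5 = y:6 = z:2, i.e. x = 5t, y = 6t, z = 2t
Constraint: t^2*(5^2 + 6^2 + 2^2) = 65
  t^2 * 65 = 65  =>  t = sqrt(1)
Maximum = 5*5t + 6*6t + 2*2t = 65*sqrt(1) = 65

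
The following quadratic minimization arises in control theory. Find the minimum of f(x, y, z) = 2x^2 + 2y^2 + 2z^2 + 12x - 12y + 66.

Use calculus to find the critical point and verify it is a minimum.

f(x,y,z) = 2x^2 + 2y^2 + 2z^2 + 12x - 12y + 66
df/dx = 4x + (12) = 0 => x = -3
df/dy = 4y + (-12) = 0 => y = 3
df/dz = 4z + (0) = 0 => z = 0
f(-3,3,0) = 2*(-3)^2 + 2*(3)^2 + 2*(0)^2 + 12*(-3) + -12*(3) + 66 = 30
Hessian is diagonal with entries 4, 4, 4 > 0, confirmed minimum.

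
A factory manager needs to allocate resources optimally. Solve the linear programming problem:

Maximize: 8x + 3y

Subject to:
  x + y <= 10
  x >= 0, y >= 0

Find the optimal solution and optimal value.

The feasible region has vertices at [(0, 0), (10, 0), (0, 10)].
Checking objective 8x + 3y at each vertex:
  (0, 0): 8*0 + 3*0 = 0
  (10, 0): 8*10 + 3*0 = 80
  (0, 10): 8*0 + 3*10 = 30
Maximum is 80 at (10, 0).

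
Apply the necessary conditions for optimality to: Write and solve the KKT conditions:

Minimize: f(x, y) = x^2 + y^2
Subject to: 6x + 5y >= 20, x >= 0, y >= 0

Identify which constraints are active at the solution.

KKT conditions for min x^2 + y^2 s.t. 6x + 5y >= 20, x >= 0, y >= 0:
Stationarity: 2x = mu*6 + mu_x, 2y = mu*5 + mu_y, with mu, mu_x, mu_y >= 0
Complementary slackness: mu*(6x + 5y - 20) = 0, mu_x*x = 0, mu_y*y = 0
(0, 0) is infeasible (6*0 + 5*0 < 20), so if mu = 0 stationarity would force x = mu_x/2 >= 0, y = mu_y/2 >= 0 with mu_x*x = mu_y*y = 0, i.e. x = y = 0: contradiction. Hence mu > 0 and 6x + 5y = 20 is active.
Try x > 0, y > 0 (so mu_x = mu_y = 0): x = 6*mu/2, y = 5*mu/2
Substitute: 6*(6*mu/2) + 5*(5*mu/2) = 20
  mu*61/2 = 20 => mu = 40/61
x* = 120/61 > 0, y* = 100/61 > 0, consistent with mu_x = mu_y = 0.
f is convex and the constraints are linear, so this KKT point is the global minimum.
f* = 400/61
Active constraints: 6x + 5y >= 20 (holds with equality, mu = 40/61 > 0); x >= 0 and y >= 0 are inactive (mu_x = mu_y = 0).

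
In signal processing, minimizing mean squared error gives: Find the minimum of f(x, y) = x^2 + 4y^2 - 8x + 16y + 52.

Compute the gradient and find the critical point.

f(x,y) = x^2 + 4y^2 - 8x + 16y + 52
df/dx = 2x + (-8) = 0  =>  x = 4
df/dy = 8y + (16) = 0  =>  y = -2
f(4, -2) = 1*(4)^2 + 4*(-2)^2 + -8*(4) + 16*(-2) + 52 = 20
Hessian is diagonal with entries 2, 8 > 0, so this is a minimum.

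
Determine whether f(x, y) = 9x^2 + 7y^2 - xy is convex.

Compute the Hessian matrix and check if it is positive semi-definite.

f(x,y) = 9x^2 + 7y^2 - xy
Hessian H = [[18, -1], [-1, 14]]
trace(H) = 32, det(H) = 251
Eigenvalues: (32 +/- sqrt(20)) / 2 = 18.24, 13.76
Since both eigenvalues > 0, f is convex.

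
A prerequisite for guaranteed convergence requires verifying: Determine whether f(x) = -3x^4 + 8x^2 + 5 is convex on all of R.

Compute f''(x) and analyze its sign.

f(x) = -3x^4 + 8x^2 + 5
f'(x) = -12x^3 + 16x
f''(x) = -36x^2 + 16
f''(x) = -36x^2 + 16 -> -inf as |x| -> inf
Therefore, f is not globally convex on R.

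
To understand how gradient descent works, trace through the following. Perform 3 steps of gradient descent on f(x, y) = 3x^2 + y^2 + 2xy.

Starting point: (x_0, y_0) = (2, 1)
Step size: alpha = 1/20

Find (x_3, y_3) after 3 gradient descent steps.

f(x,y) = 3x^2 + y^2 + 2xy
grad_x = 6x + 2y, grad_y = 2y + 2x
Step 1: grad = (14, 6), (13/10, 7/10)
Step 2: grad = (46/5, 4), (21/25, 1/2)
Step 3: grad = (151/25, 67/25), (269/500, 183/500)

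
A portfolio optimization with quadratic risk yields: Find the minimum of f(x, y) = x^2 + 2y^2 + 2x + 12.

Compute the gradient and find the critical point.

f(x,y) = x^2 + 2y^2 + 2x + 12
df/dx = 2x + (2) = 0  =>  x = -1
df/dy = 4y + (0) = 0  =>  y = 0
f(-1, 0) = 1*(-1)^2 + 2*(0)^2 + 2*(-1) + 12 = 11
Hessian is diagonal with entries 2, 4 > 0, so this is a minimum.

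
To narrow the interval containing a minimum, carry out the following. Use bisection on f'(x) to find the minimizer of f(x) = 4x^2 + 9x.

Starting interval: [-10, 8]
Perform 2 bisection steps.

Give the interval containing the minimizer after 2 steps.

Finding critical point of f(x) = 4x^2 + 9x using bisection on f'(x) = 8x + 9.
f'(x) = 0 when x = -9/8.
Starting interval: [-10, 8]
Step 1: mid = -1, f'(mid) = 1, new interval = [-10, -1]
Step 2: mid = -11/2, f'(mid) = -35, new interval = [-11/2, -1]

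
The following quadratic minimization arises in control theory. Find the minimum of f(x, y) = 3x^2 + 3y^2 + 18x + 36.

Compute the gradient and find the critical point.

f(x,y) = 3x^2 + 3y^2 + 18x + 36
df/dx = 6x + (18) = 0  =>  x = -3
df/dy = 6y + (0) = 0  =>  y = 0
f(-3, 0) = 3*(-3)^2 + 3*(0)^2 + 18*(-3) + 36 = 9
Hessian is diagonal with entries 6, 6 > 0, so this is a minimum.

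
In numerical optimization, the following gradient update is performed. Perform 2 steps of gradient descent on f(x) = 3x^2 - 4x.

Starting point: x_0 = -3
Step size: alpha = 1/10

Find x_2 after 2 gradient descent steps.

f(x) = 3x^2 - 4x, f'(x) = 6x + (-4)
Step 1: f'(-3) = -22, x_1 = -3 - 1/10 * -22 = -4/5
Step 2: f'(-4/5) = -44/5, x_2 = -4/5 - 1/10 * -44/5 = 2/25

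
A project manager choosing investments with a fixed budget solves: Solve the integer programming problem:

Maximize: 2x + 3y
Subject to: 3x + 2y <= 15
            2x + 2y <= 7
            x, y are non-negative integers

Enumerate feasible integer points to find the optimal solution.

Constraint 1: 3x + 2y <= 15
Constraint 2: 2x + 2y <= 7
Feasible x range (need y >= 0): 0 <= x <= min(15/3, 7/2) => x in {0, ..., 3}.
Enumerate feasible integer points row by row (the coefficient of y is 3 > 0, so for each x the largest feasible y gives the best value):
  x = 0: y <= min((15 - 3*0)/2, (7 - 2*0)/2) => y in {0, ..., 3}; best 2*0 + 3*3 = 9
  x = 1: y <= min((15 - 3*1)/2, (7 - 2*1)/2) => y in {0, ..., 2}; best 2*1 + 3*2 = 8
  x = 2: y <= min((15 - 3*2)/2, (7 - 2*2)/2) => y in {0, ..., 1}; best 2*2 + 3*1 = 7
  x = 3: y <= min((15 - 3*3)/2, (7 - 2*3)/2) => y in {0}; best 2*3 + 3*0 = 6
The maximum 2x + 3y = 9 is achieved at x = 0, y = 3.
Check: 3*0 + 2*3 = 6 <= 15 and 2*0 + 2*3 = 6 <= 7.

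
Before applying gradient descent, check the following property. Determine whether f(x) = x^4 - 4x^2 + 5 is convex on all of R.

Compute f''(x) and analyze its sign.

f(x) = x^4 - 4x^2 + 5
f'(x) = 4x^3 + -8x
f''(x) = 12x^2 + -8
f''(0) = -8 < 0, so not convex near x = 0
Therefore, f is not globally convex on R.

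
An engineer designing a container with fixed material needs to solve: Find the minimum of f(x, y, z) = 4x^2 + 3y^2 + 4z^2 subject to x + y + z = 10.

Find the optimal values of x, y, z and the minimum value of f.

Using Lagrange multipliers on f = 4x^2 + 3y^2 + 4z^2 with constraint x + y + z = 10:
Conditions: 2*4*x = lambda, 2*3*y = lambda, 2*4*z = lambda
So x = lambda/8, y = lambda/6, z = lambda/8
Substituting into constraint: lambda * (5/12) = 10
lambda = 24
x = 3, y = 4, z = 3
Minimum value = 120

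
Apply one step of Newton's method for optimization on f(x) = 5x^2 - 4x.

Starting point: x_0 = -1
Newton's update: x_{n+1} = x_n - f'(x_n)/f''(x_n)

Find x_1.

f(x) = 5x^2 - 4x
f'(x) = 10x + (-4), f''(x) = 10
Newton step: x_1 = x_0 - f'(x_0)/f''(x_0)
f'(-1) = -14
x_1 = -1 - -14/10 = 2/5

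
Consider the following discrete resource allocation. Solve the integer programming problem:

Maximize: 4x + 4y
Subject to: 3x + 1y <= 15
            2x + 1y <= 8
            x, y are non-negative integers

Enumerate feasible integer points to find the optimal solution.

Constraint 1: 3x + 1y <= 15
Constraint 2: 2x + 1y <= 8
Feasible x range (need y >= 0): 0 <= x <= min(15/3, 8/2) => x in {0, ..., 4}.
Enumerate feasible integer points row by row (the coefficient of y is 4 > 0, so for each x the largest feasible y gives the best value):
  x = 0: y <= min((15 - 3*0)/1, (8 - 2*0)/1) => y in {0, ..., 8}; best 4*0 + 4*8 = 32
  x = 1: y <= min((15 - 3*1)/1, (8 - 2*1)/1) => y in {0, ..., 6}; best 4*1 + 4*6 = 28
  x = 2: y <= min((15 - 3*2)/1, (8 - 2*2)/1) => y in {0, ..., 4}; best 4*2 + 4*4 = 24
  x = 3: y <= min((15 - 3*3)/1, (8 - 2*3)/1) => y in {0, ..., 2}; best 4*3 + 4*2 = 20
  x = 4: y <= min((15 - 3*4)/1, (8 - 2*4)/1) => y in {0}; best 4*4 + 4*0 = 16
The maximum 4x + 4y = 32 is achieved at x = 0, y = 8.
Check: 3*0 + 1*8 = 8 <= 15 and 2*0 + 1*8 = 8 <= 8.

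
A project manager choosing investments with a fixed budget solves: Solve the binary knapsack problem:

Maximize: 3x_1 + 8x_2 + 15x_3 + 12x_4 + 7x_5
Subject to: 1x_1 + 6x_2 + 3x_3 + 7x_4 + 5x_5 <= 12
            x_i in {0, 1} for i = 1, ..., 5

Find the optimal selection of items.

Items: item 1 (v=3, w=1), item 2 (v=8, w=6), item 3 (v=15, w=3), item 4 (v=12, w=7), item 5 (v=7, w=5)
Capacity: 12
Checking all 32 subsets (w = total weight, v = total value):
  {}: w = 0, v = 0
  {1}: w = 1, v = 3
  {2}: w = 6, v = 8
  {3}: w = 3, v = 15
  {4}: w = 7, v = 12
  {5}: w = 5, v = 7
  {1, 2}: w = 7, v = 11
  {1, 3}: w = 4, v = 18
  {1, 4}: w = 8, v = 15
  {1, 5}: w = 6, v = 10
  {2, 3}: w = 9, v = 23
  {2, 4}: w = 13 > 12, infeasible
  {2, 5}: w = 11, v = 15
  {3, 4}: w = 10, v = 27
  {3, 5}: w = 8, v = 22
  {4, 5}: w = 12, v = 19
  {1, 2, 3}: w = 10, v = 26
  {1, 2, 4}: w = 14 > 12, infeasible
  {1, 2, 5}: w = 12, v = 18
  {1, 3, 4}: w = 11, v = 30
  {1, 3, 5}: w = 9, v = 25
  {1, 4, 5}: w = 13 > 12, infeasible
  {2, 3, 4}: w = 16 > 12, infeasible
  {2, 3, 5}: w = 14 > 12, infeasible
  {2, 4, 5}: w = 18 > 12, infeasible
  {3, 4, 5}: w = 15 > 12, infeasible
  {1, 2, 3, 4}: w = 17 > 12, infeasible
  {1, 2, 3, 5}: w = 15 > 12, infeasible
  {1, 2, 4, 5}: w = 19 > 12, infeasible
  {1, 3, 4, 5}: w = 16 > 12, infeasible
  {2, 3, 4, 5}: w = 21 > 12, infeasible
  {1, 2, 3, 4, 5}: w = 22 > 12, infeasible
Best feasible subset: items [1, 3, 4]
Total weight: 11 <= 12, total value: 30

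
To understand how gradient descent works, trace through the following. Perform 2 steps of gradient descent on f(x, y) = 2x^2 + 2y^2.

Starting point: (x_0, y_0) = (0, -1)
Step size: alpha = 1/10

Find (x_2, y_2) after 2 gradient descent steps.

f(x,y) = 2x^2 + 2y^2
grad_x = 4x + 0y, grad_y = 4y + 0x
Step 1: grad = (0, -4), (0, -3/5)
Step 2: grad = (0, -12/5), (0, -9/25)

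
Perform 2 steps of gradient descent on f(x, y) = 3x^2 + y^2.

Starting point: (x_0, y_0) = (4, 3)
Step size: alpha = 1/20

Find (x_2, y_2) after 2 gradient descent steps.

f(x,y) = 3x^2 + y^2
grad_x = 6x + 0y, grad_y = 2y + 0x
Step 1: grad = (24, 6), (14/5, 27/10)
Step 2: grad = (84/5, 27/5), (49/25, 243/100)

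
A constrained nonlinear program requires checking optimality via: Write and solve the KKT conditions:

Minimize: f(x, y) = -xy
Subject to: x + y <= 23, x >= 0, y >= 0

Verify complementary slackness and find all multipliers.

Problem: min -xy s.t. x + y <= 23 (multiplier lambda), x >= 0 (mu_x), y >= 0 (mu_y)
KKT stationarity: -y + lambda - mu_x = 0, -x + lambda - mu_y = 0, with lambda, mu_x, mu_y >= 0
Complementary slackness: lambda*(x + y - 23) = 0, mu_x*x = 0, mu_y*y = 0
If lambda = 0: y = -mu_x <= 0 and x = -mu_y <= 0 force x = y = 0 with f = 0; but x = y = 23/2 is feasible with f = -529/4 < 0, so this is not the minimum. Hence lambda > 0 and x + y = 23.
Try x > 0, y > 0 (so mu_x = mu_y = 0): y = lambda, x = lambda => x = y = lambda
x + y = 23 => 2*lambda = 23 => lambda = 23/2
x* = y* = 23/2 > 0, consistent with mu_x = mu_y = 0.
(Any feasible point with x = 0 or y = 0 has f = 0 > -529/4, so the minimum is not on those boundaries.)
min(-xy) = -529/4 (i.e. max xy = 529/4)
Multipliers: lambda = 23/2, mu_x = 0, mu_y = 0
Complementary slackness: lambda*(x + y - 23) = 23/2*(23/2 + 23/2 - 23) = 0, mu_x*x = 0*23/2 = 0, mu_y*y = 0*23/2 = 0. Satisfied.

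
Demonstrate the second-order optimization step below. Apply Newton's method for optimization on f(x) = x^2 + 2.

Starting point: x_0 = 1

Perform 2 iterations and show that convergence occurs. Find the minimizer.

f(x) = x^2 + 2, f'(x) = 2x + (0), f''(x) = 2
Step 1: f'(1) = 2, x_1 = 1 - 2/2 = 0
Step 2: f'(0) = 0, x_2 = 0 (converged)
Newton's method converges in 1 step for quadratics.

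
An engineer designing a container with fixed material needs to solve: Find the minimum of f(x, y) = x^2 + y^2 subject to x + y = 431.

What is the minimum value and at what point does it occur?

Substitute y = 431 - x into f(x,y) = x^2 + y^2:
g(x) = x^2 + (431 - x)^2 = 2x^2 - 862x + 185761
g'(x) = 4x - 862 = 0  =>  x = 431/2
y = 431 - 431/2 = 431/2
Minimum value = (431/2)^2 + (431/2)^2 = 185761/2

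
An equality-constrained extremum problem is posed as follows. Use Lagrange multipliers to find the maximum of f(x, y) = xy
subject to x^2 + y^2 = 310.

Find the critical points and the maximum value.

Lagrange conditions: y = 2*lambda*x and x = 2*lambda*y
If x = 0 then y = 0, violating the constraint, so x, y != 0.
Dividing: y/x = x/y => x^2 = y^2 => y = x or y = -x
Constraint: 2x^2 = 310 => x^2 = 155 => x = +/-sqrt(155)
Critical points: (sqrt(155), sqrt(155)), (-sqrt(155), -sqrt(155)), (sqrt(155), -sqrt(155)), (-sqrt(155), sqrt(155))
  y = x:  xy = x^2 = 155  at (sqrt(155), sqrt(155)) and (-sqrt(155), -sqrt(155))
  y = -x: xy = -x^2 = -155 at (sqrt(155), -sqrt(155)) and (-sqrt(155), sqrt(155))
Maximum xy = 155 at (sqrt(155), sqrt(155)) and (-sqrt(155), -sqrt(155))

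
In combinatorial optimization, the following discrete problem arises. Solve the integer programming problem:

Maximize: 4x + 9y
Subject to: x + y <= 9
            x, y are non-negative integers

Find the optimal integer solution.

Objective: 4x + 9y, constraint: x + y <= 9
Coefficient of y is 9 > coefficient of x is 4, so allocate the entire budget to y.
Optimal: x = 0, y = 9, value = 81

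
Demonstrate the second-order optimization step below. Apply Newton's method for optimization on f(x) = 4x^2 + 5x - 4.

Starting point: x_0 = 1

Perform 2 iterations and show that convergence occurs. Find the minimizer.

f(x) = 4x^2 + 5x - 4, f'(x) = 8x + (5), f''(x) = 8
Step 1: f'(1) = 13, x_1 = 1 - 13/8 = -5/8
Step 2: f'(-5/8) = 0, x_2 = -5/8 (converged)
Newton's method converges in 1 step for quadratics.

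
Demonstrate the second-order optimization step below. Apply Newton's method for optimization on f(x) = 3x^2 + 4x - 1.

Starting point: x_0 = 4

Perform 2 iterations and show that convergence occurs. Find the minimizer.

f(x) = 3x^2 + 4x - 1, f'(x) = 6x + (4), f''(x) = 6
Step 1: f'(4) = 28, x_1 = 4 - 28/6 = -2/3
Step 2: f'(-2/3) = 0, x_2 = -2/3 (converged)
Newton's method converges in 1 step for quadratics.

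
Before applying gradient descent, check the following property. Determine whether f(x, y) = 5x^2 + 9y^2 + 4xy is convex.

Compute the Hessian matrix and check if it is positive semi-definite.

f(x,y) = 5x^2 + 9y^2 + 4xy
Hessian H = [[10, 4], [4, 18]]
trace(H) = 28, det(H) = 164
Eigenvalues: (28 +/- sqrt(128)) / 2 = 19.66, 8.343
Since both eigenvalues > 0, f is convex.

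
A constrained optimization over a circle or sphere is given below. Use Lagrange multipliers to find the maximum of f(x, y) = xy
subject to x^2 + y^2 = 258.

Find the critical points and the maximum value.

Lagrange conditions: y = 2*lambda*x and x = 2*lambda*y
If x = 0 then y = 0, violating the constraint, so x, y != 0.
Dividing: y/x = x/y => x^2 = y^2 => y = x or y = -x
Constraint: 2x^2 = 258 => x^2 = 129 => x = +/-sqrt(129)
Critical points: (sqrt(129), sqrt(129)), (-sqrt(129), -sqrt(129)), (sqrt(129), -sqrt(129)), (-sqrt(129), sqrt(129))
  y = x:  xy = x^2 = 129  at (sqrt(129), sqrt(129)) and (-sqrt(129), -sqrt(129))
  y = -x: xy = -x^2 = -129 at (sqrt(129), -sqrt(129)) and (-sqrt(129), sqrt(129))
Maximum xy = 129 at (sqrt(129), sqrt(129)) and (-sqrt(129), -sqrt(129))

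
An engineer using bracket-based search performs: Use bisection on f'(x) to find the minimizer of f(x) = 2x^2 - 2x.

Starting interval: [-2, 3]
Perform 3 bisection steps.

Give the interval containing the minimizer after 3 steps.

Finding critical point of f(x) = 2x^2 - 2x using bisection on f'(x) = 4x + -2.
f'(x) = 0 when x = 1/2.
Starting interval: [-2, 3]
Step 1: mid = 1/2, f'(mid) = 0, new interval = [1/2, 1/2]
Step 2: mid = 1/2, f'(mid) = 0, new interval = [1/2, 1/2]
Step 3: mid = 1/2, f'(mid) = 0, new interval = [1/2, 1/2]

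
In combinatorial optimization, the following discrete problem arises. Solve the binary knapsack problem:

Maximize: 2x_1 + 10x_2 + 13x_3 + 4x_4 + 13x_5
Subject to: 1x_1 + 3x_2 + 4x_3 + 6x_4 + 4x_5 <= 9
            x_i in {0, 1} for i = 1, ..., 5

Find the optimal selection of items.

Items: item 1 (v=2, w=1), item 2 (v=10, w=3), item 3 (v=13, w=4), item 4 (v=4, w=6), item 5 (v=13, w=4)
Capacity: 9
Checking all 32 subsets (w = total weight, v = total value):
  {}: w = 0, v = 0
  {1}: w = 1, v = 2
  {2}: w = 3, v = 10
  {3}: w = 4, v = 13
  {4}: w = 6, v = 4
  {5}: w = 4, v = 13
  {1, 2}: w = 4, v = 12
  {1, 3}: w = 5, v = 15
  {1, 4}: w = 7, v = 6
  {1, 5}: w = 5, v = 15
  {2, 3}: w = 7, v = 23
  {2, 4}: w = 9, v = 14
  {2, 5}: w = 7, v = 23
  {3, 4}: w = 10 > 9, infeasible
  {3, 5}: w = 8, v = 26
  {4, 5}: w = 10 > 9, infeasible
  {1, 2, 3}: w = 8, v = 25
  {1, 2, 4}: w = 10 > 9, infeasible
  {1, 2, 5}: w = 8, v = 25
  {1, 3, 4}: w = 11 > 9, infeasible
  {1, 3, 5}: w = 9, v = 28
  {1, 4, 5}: w = 11 > 9, infeasible
  {2, 3, 4}: w = 13 > 9, infeasible
  {2, 3, 5}: w = 11 > 9, infeasible
  {2, 4, 5}: w = 13 > 9, infeasible
  {3, 4, 5}: w = 14 > 9, infeasible
  {1, 2, 3, 4}: w = 14 > 9, infeasible
  {1, 2, 3, 5}: w = 12 > 9, infeasible
  {1, 2, 4, 5}: w = 14 > 9, infeasible
  {1, 3, 4, 5}: w = 15 > 9, infeasible
  {2, 3, 4, 5}: w = 17 > 9, infeasible
  {1, 2, 3, 4, 5}: w = 18 > 9, infeasible
Best feasible subset: items [1, 3, 5]
Total weight: 9 <= 9, total value: 28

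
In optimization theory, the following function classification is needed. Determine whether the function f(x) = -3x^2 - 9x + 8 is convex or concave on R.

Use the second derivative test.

f(x) = -3x^2 - 9x + 8
f'(x) = -6x - 9
f''(x) = -6
Since f''(x) = -6 < 0 for all x, f is concave on R.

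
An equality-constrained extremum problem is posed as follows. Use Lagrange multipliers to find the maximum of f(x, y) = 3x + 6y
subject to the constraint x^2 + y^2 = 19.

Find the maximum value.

Set up Lagrange conditions: grad f = lambda * grad g
  3 = 2*lambda*x
  6 = 2*lambda*y
From these: x/y = 3/6, so x = 3t, y = 6t for some t.
Substitute into constraint: (3t)^2 + (6t)^2 = 19
  t^2 * 45 = 19
  t = sqrt(19/45)
Maximum = 3*x + 6*y = (3^2 + 6^2)*t = 45 * sqrt(19/45) = sqrt(855)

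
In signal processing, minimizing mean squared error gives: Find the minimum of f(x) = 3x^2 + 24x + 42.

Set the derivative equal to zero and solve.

f(x) = 3x^2 + 24x + 42
f'(x) = 6x + (24) = 0
x = -24/6 = -4
f(-4) = -6
Since f''(x) = 6 > 0, this is a minimum.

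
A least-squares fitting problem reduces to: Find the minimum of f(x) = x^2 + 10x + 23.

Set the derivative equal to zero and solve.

f(x) = x^2 + 10x + 23
f'(x) = 2x + (10) = 0
x = -10/2 = -5
f(-5) = -2
Since f''(x) = 2 > 0, this is a minimum.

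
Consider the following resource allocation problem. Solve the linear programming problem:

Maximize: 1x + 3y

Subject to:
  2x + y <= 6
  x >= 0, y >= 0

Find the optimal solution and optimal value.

The feasible region has vertices at [(0, 0), (3, 0), (0, 6)].
Checking objective 1x + 3y at each vertex:
  (0, 0): 1*0 + 3*0 = 0
  (3, 0): 1*3 + 3*0 = 3
  (0, 6): 1*0 + 3*6 = 18
Maximum is 18 at (0, 6).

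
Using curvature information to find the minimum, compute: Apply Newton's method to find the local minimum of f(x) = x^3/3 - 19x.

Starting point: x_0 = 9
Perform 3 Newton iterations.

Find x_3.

f(x) = x^3/3 - 19x
f'(x) = x^2 - 19, f''(x) = 2x
Newton update: x_{n+1} = x_n - (x_n^2 - 19)/(2*x_n)
Step 1: x_0 = 9, f'=62, f''=18, x_1 = 50/9
Step 2: x_1 = 50/9, f'=961/81, f''=100/9, x_2 = 4039/900
Step 3: x_2 = 4039/900, f'=923521/810000, f''=4039/450, x_3 = 31703521/7270200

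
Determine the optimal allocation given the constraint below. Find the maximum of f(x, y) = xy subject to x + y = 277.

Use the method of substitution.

Substitute y = 277 - x into f(x,y) = xy:
g(x) = x(277 - x) = 277x - x^2
g'(x) = 277 - 2x = 0  =>  x = 277/2
y = 277 - 277/2 = 277/2
Maximum value = (277/2) * (277/2) = 76729/4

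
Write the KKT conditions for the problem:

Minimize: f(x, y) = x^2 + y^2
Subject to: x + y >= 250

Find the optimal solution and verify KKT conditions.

KKT conditions for min x^2 + y^2 s.t. x + y >= 250:
Stationarity: 2x = mu, 2y = mu
So x = y = mu/2.
Complementary slackness: mu*(x + y - 250) = 0
Primal feasibility: x + y >= 250; dual feasibility: mu >= 0
If mu = 0 then x = y = 0, but 0 + 0 < 250 is infeasible, so the constraint is active.
Constraint active: x + y = 2*(mu/2) = 250 => mu = 250
x = y = 125, f = 31250
Verify: stationarity 2*125 = 250 = mu; primal 125 + 125 = 250 >= 250; dual mu = 250 >= 0; complementary slackness 250*(250 - 250) = 0. All KKT conditions hold.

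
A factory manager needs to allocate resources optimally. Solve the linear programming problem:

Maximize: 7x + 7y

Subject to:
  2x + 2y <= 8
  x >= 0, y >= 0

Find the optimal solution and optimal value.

The feasible region has vertices at [(0, 0), (4, 0), (0, 4)].
Checking objective 7x + 7y at each vertex:
  (0, 0): 7*0 + 7*0 = 0
  (4, 0): 7*4 + 7*0 = 28
  (0, 4): 7*0 + 7*4 = 28
Maximum is 28 at (4, 0).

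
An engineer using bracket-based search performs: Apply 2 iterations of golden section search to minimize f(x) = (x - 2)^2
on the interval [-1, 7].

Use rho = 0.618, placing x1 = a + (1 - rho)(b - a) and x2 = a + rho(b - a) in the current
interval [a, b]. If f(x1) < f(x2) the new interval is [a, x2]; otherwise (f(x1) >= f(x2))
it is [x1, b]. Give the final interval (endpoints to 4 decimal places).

Golden section search for min of f(x) = (x - 2)^2 on [-1, 7].
Each step: x1 = a + (1 - rho)(b - a), x2 = a + rho(b - a); if f(x1) < f(x2) keep [a, x2], otherwise keep [x1, b].
Step 1: [-1.0000, 7.0000], x1=2.0560 (f=0.0031), x2=3.9440 (f=3.7791); f(x1) < f(x2) => keep [-1.0000, 3.9440]
Step 2: [-1.0000, 3.9440], x1=0.8886 (f=1.2352), x2=2.0554 (f=0.0031); f(x1) > f(x2) => keep [0.8886, 3.9440]
Final interval: [0.8886, 3.9440]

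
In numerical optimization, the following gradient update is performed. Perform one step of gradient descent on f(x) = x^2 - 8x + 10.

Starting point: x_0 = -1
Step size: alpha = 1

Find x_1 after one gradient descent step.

f(x) = x^2 - 8x + 10
f'(x) = 2x - 8
f'(-1) = 2*-1 + (-8) = -10
x_1 = x_0 - alpha * f'(x_0) = -1 - 1 * -10 = 9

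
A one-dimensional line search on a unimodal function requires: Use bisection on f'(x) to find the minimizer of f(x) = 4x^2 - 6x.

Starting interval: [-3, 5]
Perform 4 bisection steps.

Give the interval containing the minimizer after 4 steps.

Finding critical point of f(x) = 4x^2 - 6x using bisection on f'(x) = 8x + -6.
f'(x) = 0 when x = 3/4.
Starting interval: [-3, 5]
Step 1: mid = 1, f'(mid) = 2, new interval = [-3, 1]
Step 2: mid = -1, f'(mid) = -14, new interval = [-1, 1]
Step 3: mid = 0, f'(mid) = -6, new interval = [0, 1]
Step 4: mid = 1/2, f'(mid) = -2, new interval = [1/2, 1]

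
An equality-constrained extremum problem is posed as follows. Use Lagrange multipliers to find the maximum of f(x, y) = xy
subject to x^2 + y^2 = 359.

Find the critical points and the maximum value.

Lagrange conditions: y = 2*lambda*x and x = 2*lambda*y
If x = 0 then y = 0, violating the constraint, so x, y != 0.
Dividing: y/x = x/y => x^2 = y^2 => y = x or y = -x
Constraint: 2x^2 = 359 => x^2 = 359/2 => x = +/-sqrt(359/2)
Critical points: (sqrt(359/2), sqrt(359/2)), (-sqrt(359/2), -sqrt(359/2)), (sqrt(359/2), -sqrt(359/2)), (-sqrt(359/2), sqrt(359/2))
  y = x:  xy = x^2 = 359/2  at (sqrt(359/2), sqrt(359/2)) and (-sqrt(359/2), -sqrt(359/2))
  y = -x: xy = -x^2 = -359/2 at (sqrt(359/2), -sqrt(359/2)) and (-sqrt(359/2), sqrt(359/2))
Maximum xy = 359/2 at (sqrt(359/2), sqrt(359/2)) and (-sqrt(359/2), -sqrt(359/2))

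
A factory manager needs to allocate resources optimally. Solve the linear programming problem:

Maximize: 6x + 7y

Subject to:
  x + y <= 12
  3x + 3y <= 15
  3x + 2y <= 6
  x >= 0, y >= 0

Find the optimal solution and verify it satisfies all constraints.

Feasible vertices: (0, 0), (0, 3), (2, 0)
Objective 6x + 7y at each vertex:
  (0, 0): 0
  (0, 3): 21
  (2, 0): 12
Maximum is 21 at (0, 3).
Verify constraints at (x, y) = (0, 3):
  1*0 + 1*3 = 3 <= 12
  3*0 + 3*3 = 9 <= 15
  3*0 + 2*3 = 6 <= 6 (active)
  x = 0 >= 0, y = 3 >= 0. All constraints satisfied.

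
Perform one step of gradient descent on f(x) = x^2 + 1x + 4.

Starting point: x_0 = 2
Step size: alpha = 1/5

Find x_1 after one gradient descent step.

f(x) = x^2 + 1x + 4
f'(x) = 2x + 1
f'(2) = 2*2 + (1) = 5
x_1 = x_0 - alpha * f'(x_0) = 2 - 1/5 * 5 = 1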